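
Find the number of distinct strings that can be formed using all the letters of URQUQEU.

URQUQEU has 7 letters with Q appearing twice and U appearing 3 times.
So there are 7! / (3!·2!) = 420 distinguishable arrangements.

420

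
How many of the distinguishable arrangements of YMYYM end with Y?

6

With the last slot taken by Y, it remains to arrange the other 4 letters (MYYM).
Those 4 letters have M appearing twice and Y appearing twice, giving (4)!/(2!·2!) = 6.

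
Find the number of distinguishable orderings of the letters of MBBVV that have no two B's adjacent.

There are 5!/(2!·2!) = 30 arrangements of MBBVV in total.
If the two B's are adjacent, glue them into one block, leaving 4 items to arrange: (4)!/(2!) = 12 ways.
Hence 30 − 12 = 18.

18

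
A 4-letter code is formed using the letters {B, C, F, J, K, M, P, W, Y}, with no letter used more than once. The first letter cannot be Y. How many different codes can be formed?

2688

The first letter has 9−1 = 8 choices (anything except Y).
The remaining 3 letters are filled from the other 8 symbols without repetition: 8 × 7 × 6 = 336.
Total: 8 × 336 = 2688.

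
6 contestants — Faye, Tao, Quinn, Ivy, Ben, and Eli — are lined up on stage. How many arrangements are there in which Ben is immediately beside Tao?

Glue Ben and Tao into one block (2 internal orders), leaving 5 units to arrange in a row.
So the count is 2·(5)! = 240.

240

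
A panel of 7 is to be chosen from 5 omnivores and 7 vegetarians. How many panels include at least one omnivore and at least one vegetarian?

Unrestricted: C(12,7) = 792 ways to pick any 7 of the 12.
Selections missing a whole group: no omnivores → C(7,7) = 1; no vegetarians → C(5,7) = 0.
Both groups omitted at once is impossible, so 792 − 1 = 791.

791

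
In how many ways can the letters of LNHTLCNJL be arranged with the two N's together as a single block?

6720

Treat the 2 copies of N as a single block. The multiset to arrange is then {NN, C, H, J, L, L, L, T}, 8 items in all.
That gives (8)!/(3!) = 6720 arrangements.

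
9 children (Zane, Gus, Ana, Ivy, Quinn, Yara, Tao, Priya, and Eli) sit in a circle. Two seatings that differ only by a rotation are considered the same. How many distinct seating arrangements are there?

Fix one person's seat to break rotational symmetry; the remaining 8 people can be arranged in (8)! = 40320 ways.

40320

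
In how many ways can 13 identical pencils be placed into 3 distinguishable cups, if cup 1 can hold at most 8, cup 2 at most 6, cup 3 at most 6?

34

Without the upper bounds there are C(15,2) = 105 ways to split 13 among 3 cups.
Subtract solutions that violate a single cap (substitute x_i' = x_i − (cap_i+1)): x_1 ≥ 9 gives C(6,2) = 15; x_2 ≥ 7 gives C(8,2) = 28; x_3 ≥ 7 gives C(8,2) = 28. Together 71.
No two caps can be exceeded simultaneously, so the pair terms are all 0.
By inclusion–exclusion the count is 105 − 71 + 0 = 34.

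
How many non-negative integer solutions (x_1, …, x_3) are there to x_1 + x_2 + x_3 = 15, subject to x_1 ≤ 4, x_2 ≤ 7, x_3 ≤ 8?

Without the upper bounds there are C(17,2) = 136 ways to split 15 among 3 variables.
Subtract solutions that violate a single cap (substitute x_i' = x_i − (cap_i+1)): x_1 ≥ 5 gives C(12,2) = 66; x_2 ≥ 8 gives C(9,2) = 36; x_3 ≥ 9 gives C(8,2) = 28. Together 130.
Add back pairs where two caps are both exceeded: 6 + 3 + 0 = 9.
By inclusion–exclusion the count is 136 − 130 + 9 = 15.

15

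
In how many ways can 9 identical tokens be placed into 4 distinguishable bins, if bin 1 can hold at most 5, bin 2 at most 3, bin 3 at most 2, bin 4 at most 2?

Without the upper bounds there are C(12,3) = 220 ways to split 9 among 4 bins.
Subtract solutions that violate a single cap (substitute x_i' = x_i − (cap_i+1)): x_1 ≥ 6 gives C(6,3) = 20; x_2 ≥ 4 gives C(8,3) = 56; x_3 ≥ 3 gives C(9,3) = 84; x_4 ≥ 3 gives C(9,3) = 84. Together 244.
Add back pairs where two caps are both exceeded: 0 + 1 + 1 + 10 + 10 + 20 = 42.
By inclusion–exclusion the count is 220 − 244 + 42 = 18.

18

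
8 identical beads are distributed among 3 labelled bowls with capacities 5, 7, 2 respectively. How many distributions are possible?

17

By stars and bars, unrestricted non-negative solutions to x_1+…+x_3 = 8 number C(8+2,2) = 45.
Subtract solutions that violate a single cap (substitute x_i' = x_i − (cap_i+1)): x_1 ≥ 6 gives C(4,2) = 6; x_2 ≥ 8 gives C(2,2) = 1; x_3 ≥ 3 gives C(7,2) = 21. Together 28.
No two caps can be exceeded simultaneously, so the pair terms are all 0.
By inclusion–exclusion the count is 45 − 28 + 0 = 17.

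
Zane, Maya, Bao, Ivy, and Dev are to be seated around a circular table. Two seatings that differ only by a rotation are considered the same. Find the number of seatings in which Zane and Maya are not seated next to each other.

Without the restriction there are (4)! = 24 seatings.
Seatings with Zane beside Maya: treat them as a block with 2 internal orders, giving 2 × (3)! = 12.
Subtracting, 24 − 12 = 12.

12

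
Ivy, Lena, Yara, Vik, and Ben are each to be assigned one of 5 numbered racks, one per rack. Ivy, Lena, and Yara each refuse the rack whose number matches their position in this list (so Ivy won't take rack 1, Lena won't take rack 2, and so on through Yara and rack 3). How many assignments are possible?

Let Aᵢ (for i ∈ {1, 2, 3}) be the placements that put person i in their forbidden rack. Any j of these fix j positions, leaving (5−j)! ways to fill the rest, and there are C(3,j) ways to pick which j.
By inclusion–exclusion, the number of valid placements is Σ_{j=0}^{3} (−1)^j C(3,j)·(5−j)!.
Computing: 120 − 72 + 18 − 2 = 64.

64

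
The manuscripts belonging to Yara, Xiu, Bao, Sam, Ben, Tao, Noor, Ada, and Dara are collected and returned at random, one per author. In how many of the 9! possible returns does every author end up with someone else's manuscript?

133496

This is the derangement count D_9: permutations of 9 items with no fixed point.
By inclusion–exclusion this is Σ_{j=0}^{9} (−1)^j C(9,j)·(9−j)!.
Computing: 362880 − 362880 + 181440 − 60480 + 15120 − 3024 + 504 − 72 + 9 − 1 = 133496.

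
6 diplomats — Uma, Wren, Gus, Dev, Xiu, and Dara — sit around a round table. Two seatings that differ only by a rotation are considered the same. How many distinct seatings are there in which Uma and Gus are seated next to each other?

48

Glue Uma and Gus into a block (2 internal orders). Seating 5 units around a circle gives (4)! arrangements.
So 2 × (4)! = 2 × 24 = 48.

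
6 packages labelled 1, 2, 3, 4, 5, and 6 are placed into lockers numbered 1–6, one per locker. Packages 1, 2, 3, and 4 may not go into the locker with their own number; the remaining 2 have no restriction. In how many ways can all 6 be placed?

Let Aᵢ (for 1 ≤ i ≤ 4) be the placements that put package i in its forbidden locker. Any j of these fix j positions, leaving (6−j)! ways to fill the rest, and there are C(4,j) ways to pick which j.
By inclusion–exclusion, the number of valid placements is Σ_{j=0}^{4} (−1)^j C(4,j)·(6−j)!.
Computing: 720 − 480 + 144 − 24 + 2 = 362.

362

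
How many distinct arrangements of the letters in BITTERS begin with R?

360

Fix R in the first position and arrange the remaining 6 letters.
Those 6 letters have T appearing twice, giving (6)!/(2!) = 360.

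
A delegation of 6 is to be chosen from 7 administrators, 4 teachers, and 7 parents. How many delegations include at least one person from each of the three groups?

14651

With no constraint there are C(18,6) = 18564 possible selections.
Selections missing a whole group: no administrators → C(11,6) = 462; no teachers → C(14,6) = 3003; no parents → C(11,6) = 462.
Add back selections omitting two groups (i.e. drawn from a single group): C(7,6) + C(4,6) + C(7,6) = 14.
By inclusion–exclusion: 18564 − 3927 + 14 = 14651.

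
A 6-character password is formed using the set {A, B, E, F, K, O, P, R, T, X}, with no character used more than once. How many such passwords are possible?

151200

With no repetition, fill the 6 characters in order: 10 choices, then 9, down to 5.
That product is 10 × 9 × 8 × 7 × 6 × 5 = 151200.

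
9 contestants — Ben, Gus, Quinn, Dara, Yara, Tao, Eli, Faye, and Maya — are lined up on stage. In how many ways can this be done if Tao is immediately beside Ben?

Place the 7 others and the Tao-Ben pair as 8 objects in a line; the pair has 2 internal arrangements.
So the count is 2·(8)! = 80640.

80640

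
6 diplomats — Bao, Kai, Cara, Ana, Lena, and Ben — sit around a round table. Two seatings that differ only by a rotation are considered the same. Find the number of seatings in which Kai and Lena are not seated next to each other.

Without the restriction there are (5)! = 120 seatings.
Seatings with Kai beside Lena: treat them as a block with 2 internal orders, giving 2 × (4)! = 48.
Subtracting, 120 − 48 = 72.

72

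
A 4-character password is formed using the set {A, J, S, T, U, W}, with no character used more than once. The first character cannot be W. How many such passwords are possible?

The first character has 6−1 = 5 choices (anything except W).
The remaining 3 characters are filled from the other 5 symbols without repetition: 5 × 4 × 3 = 60.
Total: 5 × 60 = 300.

300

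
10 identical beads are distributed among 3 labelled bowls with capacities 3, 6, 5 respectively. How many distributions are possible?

Ignoring the caps, the number of non-negative solutions to x_1+…+x_3 = 10 is C(12,2) = 66.
Subtract solutions that violate a single cap (substitute x_i' = x_i − (cap_i+1)): x_1 ≥ 4 gives C(8,2) = 28; x_2 ≥ 7 gives C(5,2) = 10; x_3 ≥ 6 gives C(6,2) = 15. Together 53.
Add back pairs where two caps are both exceeded: 0 + 1 + 0 = 1.
By inclusion–exclusion the count is 66 − 53 + 1 = 14.

14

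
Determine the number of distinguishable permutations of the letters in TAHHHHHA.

168

The 8 letters of TAHHHHHA have repeats: A appearing twice and H appearing 5 times.
So there are 8! / (5!·2!) = 168 distinguishable arrangements.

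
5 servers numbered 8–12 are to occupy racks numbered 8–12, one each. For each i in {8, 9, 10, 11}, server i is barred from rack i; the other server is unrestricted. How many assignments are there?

Let Aᵢ (for 8 ≤ i ≤ 11) be the placements that put server i in its forbidden rack. Any j of these fix j positions, leaving (5−j)! ways to fill the rest, and there are C(4,j) ways to pick which j.
By inclusion–exclusion, the number of valid placements is Σ_{j=0}^{4} (−1)^j C(4,j)·(5−j)!.
Computing: 120 − 96 + 36 − 8 + 1 = 53.

53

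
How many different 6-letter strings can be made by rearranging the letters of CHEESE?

120

CHEESE has 6 letters with E appearing 3 times.
Dividing 6! = 720 by 3! = 6 for the repeated letters gives 120.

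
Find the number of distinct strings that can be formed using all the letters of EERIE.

EERIE has 5 letters with E appearing 3 times.
The number of distinct arrangements is 5!/(3!) = 120/6 = 20.

20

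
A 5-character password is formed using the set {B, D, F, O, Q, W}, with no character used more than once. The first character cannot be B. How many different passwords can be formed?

600

The first character has 6−1 = 5 choices (anything except B).
The remaining 4 characters are filled from the other 5 symbols without repetition: 5 × 4 × 3 × 2 = 120.
Total: 5 × 120 = 600.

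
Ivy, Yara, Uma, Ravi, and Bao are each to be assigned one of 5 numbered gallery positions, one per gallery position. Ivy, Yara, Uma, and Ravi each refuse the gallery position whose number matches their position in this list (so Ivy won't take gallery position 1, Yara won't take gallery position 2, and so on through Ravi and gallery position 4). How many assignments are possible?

Let Aᵢ (for 1 ≤ i ≤ 4) be the placements that put person i in their forbidden gallery position. Any j of these fix j positions, leaving (5−j)! ways to fill the rest, and there are C(4,j) ways to pick which j.
By inclusion–exclusion, the number of valid placements is Σ_{j=0}^{4} (−1)^j C(4,j)·(5−j)!.
Computing: 120 − 96 + 36 − 8 + 1 = 53.

53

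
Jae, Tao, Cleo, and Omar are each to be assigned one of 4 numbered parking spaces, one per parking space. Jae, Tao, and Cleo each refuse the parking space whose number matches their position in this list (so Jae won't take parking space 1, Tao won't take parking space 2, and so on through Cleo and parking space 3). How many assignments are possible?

Let Aᵢ (for i ∈ {1, 2, 3}) be the placements that put person i in their forbidden parking space. Any j of these fix j positions, leaving (4−j)! ways to fill the rest, and there are C(3,j) ways to pick which j.
By inclusion–exclusion, the number of valid placements is Σ_{j=0}^{3} (−1)^j C(3,j)·(4−j)!.
Computing: 24 − 18 + 6 − 1 = 11.

11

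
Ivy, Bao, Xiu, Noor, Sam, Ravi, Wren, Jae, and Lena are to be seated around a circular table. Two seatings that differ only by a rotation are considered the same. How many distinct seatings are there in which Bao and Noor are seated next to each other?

Glue Bao and Noor into a block (2 internal orders). Seating 8 units around a circle gives (7)! arrangements.
So 2 × (7)! = 2 × 5040 = 10080.

10080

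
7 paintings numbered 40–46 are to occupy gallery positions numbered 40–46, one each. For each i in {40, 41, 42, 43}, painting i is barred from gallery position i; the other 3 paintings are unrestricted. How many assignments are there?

2790

Let Aᵢ (for 40 ≤ i ≤ 43) be the placements that put painting i in its forbidden gallery position. Any j of these fix j positions, leaving (7−j)! ways to fill the rest, and there are C(4,j) ways to pick which j.
By inclusion–exclusion, the number of valid placements is Σ_{j=0}^{4} (−1)^j C(4,j)·(7−j)!.
Computing: 5040 − 2880 + 720 − 96 + 6 = 2790.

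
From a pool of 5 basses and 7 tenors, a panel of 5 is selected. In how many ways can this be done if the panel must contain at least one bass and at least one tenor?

With no constraint there are C(12,5) = 792 possible selections.
Selections missing a whole group: no basses → C(7,5) = 21; no tenors → C(5,5) = 1.
Both groups omitted at once is impossible, so 792 − 22 = 770.

770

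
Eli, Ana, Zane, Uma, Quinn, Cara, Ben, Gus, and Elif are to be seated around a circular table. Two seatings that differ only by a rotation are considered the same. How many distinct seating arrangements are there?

Around a circle, 9 distinct people have 9!/9 = (8)! = 40320 rotationally distinct seatings.

40320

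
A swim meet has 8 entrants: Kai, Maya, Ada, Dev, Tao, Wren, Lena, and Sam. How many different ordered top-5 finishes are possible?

6720

This is an ordered selection of 5 from 8: P(8,5).
That gives 8 × 7 × 6 × 5 × 4 = 6720.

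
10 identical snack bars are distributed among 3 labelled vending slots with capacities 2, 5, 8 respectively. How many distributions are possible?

15

Ignoring the caps, the number of non-negative solutions to x_1+…+x_3 = 10 is C(12,2) = 66.
Subtract solutions that violate a single cap (substitute x_i' = x_i − (cap_i+1)): x_1 ≥ 3 gives C(9,2) = 36; x_2 ≥ 6 gives C(6,2) = 15; x_3 ≥ 9 gives C(3,2) = 3. Together 54.
Add back pairs where two caps are both exceeded: 3 + 0 + 0 = 3.
By inclusion–exclusion the count is 66 − 54 + 3 = 15.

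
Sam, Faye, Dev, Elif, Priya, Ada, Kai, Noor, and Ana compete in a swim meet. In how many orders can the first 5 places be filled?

There are 9 choices for 1st place, 8 for 2nd, and so on down to 5 for position 5.
That gives 9 × 8 × 7 × 6 × 5 = 15120.

15120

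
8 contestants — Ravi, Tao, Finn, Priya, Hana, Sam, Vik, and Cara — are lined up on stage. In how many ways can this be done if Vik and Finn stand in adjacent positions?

Glue Vik and Finn into one block (2 internal orders), leaving 7 units to arrange in a row.
So the count is 2·(7)! = 10080.

10080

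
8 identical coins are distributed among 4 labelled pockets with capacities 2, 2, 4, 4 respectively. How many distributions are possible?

By stars and bars, unrestricted non-negative solutions to x_1+…+x_4 = 8 number C(8+3,3) = 165.
Subtract solutions that violate a single cap (substitute x_i' = x_i − (cap_i+1)): x_1 ≥ 3 gives C(8,3) = 56; x_2 ≥ 3 gives C(8,3) = 56; x_3 ≥ 5 gives C(6,3) = 20; x_4 ≥ 5 gives C(6,3) = 20. Together 152.
Add back pairs where two caps are both exceeded: 10 + 1 + 1 + 1 + 1 + 0 = 14.
By inclusion–exclusion the count is 165 − 152 + 14 = 27.

27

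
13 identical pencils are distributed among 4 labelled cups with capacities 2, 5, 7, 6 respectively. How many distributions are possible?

80

By stars and bars, unrestricted non-negative solutions to x_1+…+x_4 = 13 number C(13+3,3) = 560.
Subtract solutions that violate a single cap (substitute x_i' = x_i − (cap_i+1)): x_1 ≥ 3 gives C(13,3) = 286; x_2 ≥ 6 gives C(10,3) = 120; x_3 ≥ 8 gives C(8,3) = 56; x_4 ≥ 7 gives C(9,3) = 84. Together 546.
Add back pairs where two caps are both exceeded: 35 + 10 + 20 + 0 + 1 + 0 = 66.
By inclusion–exclusion the count is 560 − 546 + 66 = 80.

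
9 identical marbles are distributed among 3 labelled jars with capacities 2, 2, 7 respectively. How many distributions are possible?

Without the upper bounds there are C(11,2) = 55 ways to split 9 among 3 jars.
Subtract solutions that violate a single cap (substitute x_i' = x_i − (cap_i+1)): x_1 ≥ 3 gives C(8,2) = 28; x_2 ≥ 3 gives C(8,2) = 28; x_3 ≥ 8 gives C(3,2) = 3. Together 59.
Add back pairs where two caps are both exceeded: 10 + 0 + 0 = 10.
By inclusion–exclusion the count is 55 − 59 + 10 = 6.

6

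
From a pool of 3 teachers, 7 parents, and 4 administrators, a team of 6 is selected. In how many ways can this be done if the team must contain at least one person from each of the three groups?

With no constraint there are C(14,6) = 3003 possible selections.
Subtract selections that omit an entire group: no teachers → C(11,6) = 462; no parents → C(7,6) = 7; no administrators → C(10,6) = 210.
Add back selections omitting two groups (i.e. drawn from a single group): C(3,6) + C(7,6) + C(4,6) = 7.
By inclusion–exclusion: 3003 − 679 + 7 = 2331.

2331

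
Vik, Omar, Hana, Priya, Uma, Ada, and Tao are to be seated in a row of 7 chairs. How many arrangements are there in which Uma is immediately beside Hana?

Place the 5 others and the Uma-Hana pair as 6 objects in a line; the pair has 2 internal arrangements.
That gives 2 × 6! = 2 × 720 = 1440.

1440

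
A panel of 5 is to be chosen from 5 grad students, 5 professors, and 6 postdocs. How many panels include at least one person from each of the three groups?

Total 5-person selections from all 16: C(16,5) = 4368.
Subtract selections that omit an entire group: no grad students → C(11,5) = 462; no professors → C(11,5) = 462; no postdocs → C(10,5) = 252.
Add back selections omitting two groups (i.e. drawn from a single group): C(5,5) + C(5,5) + C(6,5) = 8.
By inclusion–exclusion: 4368 − 1176 + 8 = 3200.

3200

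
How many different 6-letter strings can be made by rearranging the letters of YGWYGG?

Letter multiplicities in YGWYGG: G×3, W×1, Y×2.
So there are 6! / (3!·2!) = 60 distinguishable arrangements.

60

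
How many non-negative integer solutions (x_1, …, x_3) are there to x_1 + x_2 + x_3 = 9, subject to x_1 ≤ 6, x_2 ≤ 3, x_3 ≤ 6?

22

Ignoring the caps, the number of non-negative solutions to x_1+…+x_3 = 9 is C(11,2) = 55.
Subtract solutions that violate a single cap (substitute x_i' = x_i − (cap_i+1)): x_1 ≥ 7 gives C(4,2) = 6; x_2 ≥ 4 gives C(7,2) = 21; x_3 ≥ 7 gives C(4,2) = 6. Together 33.
No two caps can be exceeded simultaneously, so the pair terms are all 0.
By inclusion–exclusion the count is 55 − 33 + 0 = 22.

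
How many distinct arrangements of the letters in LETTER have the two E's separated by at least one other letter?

120

There are 6!/(2!·2!) = 180 arrangements of LETTER in total.
Arrangements with the E's together: treat EE as one letter, giving (5)!/(2!) = 60.
Hence 180 − 60 = 120.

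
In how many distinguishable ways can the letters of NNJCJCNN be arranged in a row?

The 8 letters of NNJCJCNN have repeats: C appearing twice, J appearing twice, and N appearing 4 times.
The number of distinct arrangements is 8!/(4!·2!·2!) = 40320/96 = 420.

420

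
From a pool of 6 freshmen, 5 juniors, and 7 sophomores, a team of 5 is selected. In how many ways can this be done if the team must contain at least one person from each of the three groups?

6055

Unrestricted: C(18,5) = 8568 ways to pick any 5 of the 18.
Selections missing a whole group: no freshmen → C(12,5) = 792; no juniors → C(13,5) = 1287; no sophomores → C(11,5) = 462.
Add back selections omitting two groups (i.e. drawn from a single group): C(6,5) + C(5,5) + C(7,5) = 28.
By inclusion–exclusion: 8568 − 2541 + 28 = 6055.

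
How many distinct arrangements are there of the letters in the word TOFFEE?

180

Letter multiplicities in TOFFEE: E×2, F×2, O×1, T×1.
So there are 6! / (2!·2!) = 180 distinguishable arrangements.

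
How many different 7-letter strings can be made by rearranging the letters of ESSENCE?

420

ESSENCE has 7 letters with E appearing 3 times and S appearing twice.
Dividing 7! = 5040 by 3!·2! = 12 for the repeated letters gives 420.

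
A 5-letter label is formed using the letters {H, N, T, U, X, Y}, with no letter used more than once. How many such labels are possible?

720

With no repetition, fill the 5 letters in order: 6 choices, then 5, down to 2.
That product is 6 × 5 × 4 × 3 × 2 = 720.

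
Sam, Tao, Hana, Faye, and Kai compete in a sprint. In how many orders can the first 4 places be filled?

120

There are 5 choices for 1st place, 4 for 2nd, and so on down to 2 for position 4.
That gives 5 × 4 × 3 × 2 = 120.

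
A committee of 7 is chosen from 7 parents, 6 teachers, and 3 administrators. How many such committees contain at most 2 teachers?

Split by how many teachers are chosen (0 through 2).
Sum: C(6,0)·C(10,7) + C(6,1)·C(10,6) + C(6,2)·C(10,5) = 120 + 1260 + 3780 = 5160.

5160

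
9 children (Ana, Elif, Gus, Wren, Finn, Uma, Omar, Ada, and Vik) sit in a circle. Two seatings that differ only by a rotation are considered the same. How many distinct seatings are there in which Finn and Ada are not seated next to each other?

30240

All circular seatings of 9 people number (8)! = 40320.
Those with Finn next to Ada: fuse the pair into one unit and seat 8 units around a circle — 2·(7)! = 10080.
Subtracting, 40320 − 10080 = 30240.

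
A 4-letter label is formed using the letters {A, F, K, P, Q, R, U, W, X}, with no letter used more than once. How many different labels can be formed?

3024

Choose and order 4 of the 9 symbols: the first letter has 9 options, the next 8, then 7, 6.
That product is 9 × 8 × 7 × 6 = 3024.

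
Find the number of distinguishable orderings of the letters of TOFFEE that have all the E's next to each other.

60

Treat the 2 copies of E as a single block. The multiset to arrange is then {EE, F, F, O, T}, 5 items in all.
That gives (5)!/(2!) = 60 arrangements.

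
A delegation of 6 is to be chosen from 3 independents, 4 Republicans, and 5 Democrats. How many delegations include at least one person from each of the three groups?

Unrestricted: C(12,6) = 924 ways to pick any 6 of the 12.
Subtract selections that omit an entire group: no independents → C(9,6) = 84; no Republicans → C(8,6) = 28; no Democrats → C(7,6) = 7.
Add back selections omitting two groups (i.e. drawn from a single group): C(3,6) + C(4,6) + C(5,6) = 0.
By inclusion–exclusion: 924 − 119 + 0 = 805.

805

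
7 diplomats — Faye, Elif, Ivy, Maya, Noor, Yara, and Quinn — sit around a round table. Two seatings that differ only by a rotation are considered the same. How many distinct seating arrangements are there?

Fix one person's seat to break rotational symmetry; the remaining 6 people can be arranged in (6)! = 720 ways.

720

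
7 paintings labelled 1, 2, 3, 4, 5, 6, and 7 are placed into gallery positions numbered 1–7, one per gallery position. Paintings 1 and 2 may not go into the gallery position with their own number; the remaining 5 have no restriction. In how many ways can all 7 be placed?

3720

Let Aᵢ (for i ∈ {1, 2}) be the placements that put painting i in its forbidden gallery position. Any j of these fix j positions, leaving (7−j)! ways to fill the rest, and there are C(2,j) ways to pick which j.
By inclusion–exclusion, the number of valid placements is Σ_{j=0}^{2} (−1)^j C(2,j)·(7−j)!.
Computing: 5040 − 1440 + 120 = 3720.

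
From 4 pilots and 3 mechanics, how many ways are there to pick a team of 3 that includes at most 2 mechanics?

Split by how many mechanics are chosen (0 through 2).
Sum: C(3,0)·C(4,3) + C(3,1)·C(4,2) + C(3,2)·C(4,1) = 4 + 18 + 12 = 34.

34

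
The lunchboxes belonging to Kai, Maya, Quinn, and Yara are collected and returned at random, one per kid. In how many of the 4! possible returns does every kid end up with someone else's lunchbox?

9

This is the derangement count D_4: permutations of 4 items with no fixed point.
By inclusion–exclusion this is Σ_{j=0}^{4} (−1)^j C(4,j)·(4−j)!.
Computing: 24 − 24 + 12 − 4 + 1 = 9.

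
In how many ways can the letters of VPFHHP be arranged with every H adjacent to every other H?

Treat the 2 copies of H as a single block. The multiset to arrange is then {HH, F, P, P, V}, 5 items in all.
That gives (5)!/(2!) = 60 arrangements.

60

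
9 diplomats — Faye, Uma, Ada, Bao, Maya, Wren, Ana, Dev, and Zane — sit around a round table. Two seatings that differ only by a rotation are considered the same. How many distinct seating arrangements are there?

40320

Fix one person's seat to break rotational symmetry; the remaining 8 people can be arranged in (8)! = 40320 ways.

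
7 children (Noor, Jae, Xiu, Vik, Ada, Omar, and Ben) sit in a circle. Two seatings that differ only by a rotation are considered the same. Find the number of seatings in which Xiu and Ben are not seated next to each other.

480

All circular seatings of 7 people number (6)! = 720.
Seatings with Xiu beside Ben: treat them as a block with 2 internal orders, giving 2 × (5)! = 240.
Subtracting, 720 − 240 = 480.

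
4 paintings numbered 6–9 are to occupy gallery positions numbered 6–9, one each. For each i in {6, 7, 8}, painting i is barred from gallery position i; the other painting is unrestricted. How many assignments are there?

Let Aᵢ (for i ∈ {6, 7, 8}) be the placements that put painting i in its forbidden gallery position. Any j of these fix j positions, leaving (4−j)! ways to fill the rest, and there are C(3,j) ways to pick which j.
By inclusion–exclusion, the number of valid placements is Σ_{j=0}^{3} (−1)^j C(3,j)·(4−j)!.
Computing: 24 − 18 + 6 − 1 = 11.

11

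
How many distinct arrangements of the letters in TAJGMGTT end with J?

With the last slot taken by J, it remains to arrange the other 7 letters (TAGMGTT).
Those 7 letters have G appearing twice and T appearing 3 times, giving (7)!/(3!·2!) = 420.

420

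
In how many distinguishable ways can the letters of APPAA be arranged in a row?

10

The 5 letters of APPAA have repeats: A appearing 3 times and P appearing twice.
Dividing 5! = 120 by 3!·2! = 12 for the repeated letters gives 10.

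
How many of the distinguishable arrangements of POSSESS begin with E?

With the first slot taken by E, it remains to arrange the other 6 letters (POSSSS).
Those 6 letters have S appearing 4 times, giving (6)!/(4!) = 30.

30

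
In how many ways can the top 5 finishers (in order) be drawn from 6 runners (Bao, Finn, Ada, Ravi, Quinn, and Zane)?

720

There are 6 choices for 1st place, 5 for 2nd, and so on down to 2 for position 5.
That gives 6 × 5 × 4 × 3 × 2 = 720.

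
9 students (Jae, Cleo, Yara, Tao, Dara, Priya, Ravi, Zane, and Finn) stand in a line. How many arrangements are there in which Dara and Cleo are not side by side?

There are 9! = 362880 arrangements in all. If Dara and Cleo are adjacent, merging them into one block gives 2·(8)! = 80640 arrangements.
So 362880 − 80640 = 282240 arrangements keep them apart.

282240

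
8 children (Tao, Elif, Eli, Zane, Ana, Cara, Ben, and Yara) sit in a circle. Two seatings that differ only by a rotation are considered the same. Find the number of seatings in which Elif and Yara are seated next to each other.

1440

Glue Elif and Yara into a block (2 internal orders). Seating 7 units around a circle gives (6)! arrangements.
So 2 × (6)! = 2 × 720 = 1440.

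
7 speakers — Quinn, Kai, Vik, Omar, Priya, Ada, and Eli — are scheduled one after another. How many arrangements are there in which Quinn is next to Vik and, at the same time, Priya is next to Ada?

Treat {Quinn,Vik} as one block (2 orders) and {Priya,Ada} as another (2 orders).
That leaves 5 units to arrange: 2 × 2 × 5! = 4 × 120 = 480.

480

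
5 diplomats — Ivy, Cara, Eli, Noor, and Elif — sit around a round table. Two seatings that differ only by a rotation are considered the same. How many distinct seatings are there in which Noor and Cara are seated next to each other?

Glue Noor and Cara into a block (2 internal orders). Seating 4 units around a circle gives (3)! arrangements.
So 2 × (3)! = 2 × 6 = 12.

12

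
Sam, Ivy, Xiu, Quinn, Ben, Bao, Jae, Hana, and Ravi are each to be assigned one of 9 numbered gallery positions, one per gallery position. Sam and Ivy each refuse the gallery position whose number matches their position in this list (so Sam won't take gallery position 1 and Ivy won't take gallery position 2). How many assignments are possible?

287280

Let Aᵢ (for i ∈ {1, 2}) be the placements that put person i in their forbidden gallery position. Any j of these fix j positions, leaving (9−j)! ways to fill the rest, and there are C(2,j) ways to pick which j.
By inclusion–exclusion, the number of valid placements is Σ_{j=0}^{2} (−1)^j C(2,j)·(9−j)!.
Computing: 362880 − 80640 + 5040 = 287280.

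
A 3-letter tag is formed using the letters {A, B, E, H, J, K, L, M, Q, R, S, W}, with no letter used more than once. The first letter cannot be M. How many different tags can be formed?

The first letter has 12−1 = 11 choices (anything except M).
The remaining 2 letters are filled from the other 11 symbols without repetition: 11 × 10 = 110.
Total: 11 × 110 = 1210.

1210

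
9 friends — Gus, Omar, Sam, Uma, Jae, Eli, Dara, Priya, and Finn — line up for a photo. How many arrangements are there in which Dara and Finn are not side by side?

There are 9! = 362880 arrangements in all. If Dara and Finn are adjacent, merging them into one block gives 2·(8)! = 80640 arrangements.
So 362880 − 80640 = 282240 arrangements keep them apart.

282240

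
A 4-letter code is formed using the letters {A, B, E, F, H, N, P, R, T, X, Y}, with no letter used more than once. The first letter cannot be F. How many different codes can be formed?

7200

The first letter has 11−1 = 10 choices (anything except F).
The remaining 3 letters are filled from the other 10 symbols without repetition: 10 × 9 × 8 = 720.
Total: 10 × 720 = 7200.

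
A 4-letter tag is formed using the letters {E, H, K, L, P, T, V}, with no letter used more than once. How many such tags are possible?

840

This is a permutation of 4 out of 7: P(7,4) = 7!/3!.
7 × 6 × 5 × 4 = 840.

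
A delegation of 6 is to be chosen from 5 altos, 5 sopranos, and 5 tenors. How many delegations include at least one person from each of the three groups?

Unrestricted: C(15,6) = 5005 ways to pick any 6 of the 15.
Selections missing a whole group: no altos → C(10,6) = 210; no sopranos → C(10,6) = 210; no tenors → C(10,6) = 210.
Add back selections omitting two groups (i.e. drawn from a single group): C(5,6) + C(5,6) + C(5,6) = 0.
By inclusion–exclusion: 5005 − 630 + 0 = 4375.

4375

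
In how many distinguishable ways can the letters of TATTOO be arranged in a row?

60

The 6 letters of TATTOO have repeats: O appearing twice and T appearing 3 times.
So there are 6! / (3!·2!) = 60 distinguishable arrangements.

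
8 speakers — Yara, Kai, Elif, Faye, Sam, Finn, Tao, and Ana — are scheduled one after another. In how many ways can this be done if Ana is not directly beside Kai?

Of the 8! = 40320 arrangements, those with Ana and Kai adjacent number 2 × 7! = 10080 (treat the pair as a block with 2 internal orders).
Complementary counting: 40320 − 10080 = 30240.

30240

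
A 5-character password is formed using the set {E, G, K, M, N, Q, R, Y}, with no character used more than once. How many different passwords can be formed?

This is a permutation of 5 out of 8: P(8,5) = 8!/3!.
8 × 7 × 6 × 5 × 4 = 6720.

6720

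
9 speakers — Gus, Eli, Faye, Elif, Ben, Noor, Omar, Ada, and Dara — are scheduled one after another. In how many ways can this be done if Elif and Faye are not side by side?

282240

There are 9! = 362880 arrangements in all. If Elif and Faye are adjacent, merging them into one block gives 2·(8)! = 80640 arrangements.
Complementary counting: 362880 − 80640 = 282240.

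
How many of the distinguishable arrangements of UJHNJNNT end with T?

420

With the last slot taken by T, it remains to arrange the other 7 letters (UJHNJNN).
Those 7 letters have J appearing twice and N appearing 3 times, giving (7)!/(3!·2!) = 420.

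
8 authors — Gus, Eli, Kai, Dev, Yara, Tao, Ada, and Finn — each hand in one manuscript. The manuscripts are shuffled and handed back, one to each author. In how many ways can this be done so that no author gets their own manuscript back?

Count assignments avoiding every fixed point. For any j of the 8 authors fixed to their own manuscript, the other 8−j can be arranged in (8−j)! ways.
By inclusion–exclusion this is Σ_{j=0}^{8} (−1)^j C(8,j)·(8−j)!.
Computing: 40320 − 40320 + 20160 − 6720 + 1680 − 336 + 56 − 8 + 1 = 14833.

14833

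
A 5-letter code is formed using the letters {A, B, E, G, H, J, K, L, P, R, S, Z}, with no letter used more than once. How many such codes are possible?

This is a permutation of 5 out of 12: P(12,5) = 12!/7!.
12 × 11 × 10 × 9 × 8 = 95040.

95040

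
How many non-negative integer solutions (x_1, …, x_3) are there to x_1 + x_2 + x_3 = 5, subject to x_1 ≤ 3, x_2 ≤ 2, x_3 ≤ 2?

Without the upper bounds there are C(7,2) = 21 ways to split 5 among 3 variables.
Subtract solutions that violate a single cap (substitute x_i' = x_i − (cap_i+1)): x_1 ≥ 4 gives C(3,2) = 3; x_2 ≥ 3 gives C(4,2) = 6; x_3 ≥ 3 gives C(4,2) = 6. Together 15.
No two caps can be exceeded simultaneously, so the pair terms are all 0.
By inclusion–exclusion the count is 21 − 15 + 0 = 6.

6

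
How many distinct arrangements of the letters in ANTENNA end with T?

60

With the last slot taken by T, it remains to arrange the other 6 letters (ANENNA).
Those 6 letters have A appearing twice and N appearing 3 times, giving (6)!/(3!·2!) = 60.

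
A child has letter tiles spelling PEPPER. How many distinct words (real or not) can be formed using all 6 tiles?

The 6 letters of PEPPER have repeats: E appearing twice and P appearing 3 times.
Dividing 6! = 720 by 3!·2! = 12 for the repeated letters gives 60.

60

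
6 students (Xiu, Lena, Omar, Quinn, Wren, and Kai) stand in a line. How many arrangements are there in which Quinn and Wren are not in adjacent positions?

480

There are 6! = 720 arrangements in all. If Quinn and Wren are adjacent, merging them into one block gives 2·(5)! = 240 arrangements.
Complementary counting: 720 − 240 = 480.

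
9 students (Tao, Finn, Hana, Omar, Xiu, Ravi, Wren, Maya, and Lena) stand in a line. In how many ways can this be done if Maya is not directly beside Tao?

Of the 9! = 362880 arrangements, those with Maya and Tao adjacent number 2 × 8! = 80640 (treat the pair as a block with 2 internal orders).
So 362880 − 80640 = 282240 arrangements keep them apart.

282240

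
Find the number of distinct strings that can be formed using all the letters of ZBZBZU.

The 6 letters of ZBZBZU have repeats: B appearing twice and Z appearing 3 times.
The number of distinct arrangements is 6!/(3!·2!) = 720/12 = 60.

60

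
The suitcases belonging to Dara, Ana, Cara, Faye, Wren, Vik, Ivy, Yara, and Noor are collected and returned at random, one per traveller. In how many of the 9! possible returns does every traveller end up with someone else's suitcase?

This is the derangement count D_9: permutations of 9 items with no fixed point.
By inclusion–exclusion this is Σ_{j=0}^{9} (−1)^j C(9,j)·(9−j)!.
Computing: 362880 − 362880 + 181440 − 60480 + 15120 − 3024 + 504 − 72 + 9 − 1 = 133496.

133496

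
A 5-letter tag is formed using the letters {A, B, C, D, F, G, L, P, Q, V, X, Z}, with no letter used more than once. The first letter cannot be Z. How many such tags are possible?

The first letter has 12−1 = 11 choices (anything except Z).
The remaining 4 letters are filled from the other 11 symbols without repetition: 11 × 10 × 9 × 8 = 7920.
Total: 11 × 7920 = 87120.

87120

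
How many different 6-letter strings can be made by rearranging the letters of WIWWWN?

30

WIWWWN has 6 letters with W appearing 4 times.
The number of distinct arrangements is 6!/(4!) = 720/24 = 30.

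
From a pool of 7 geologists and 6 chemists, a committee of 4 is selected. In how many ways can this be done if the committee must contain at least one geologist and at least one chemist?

Total 4-person selections from all 13: C(13,4) = 715.
Subtract selections that omit an entire group: no geologists → C(6,4) = 15; no chemists → C(7,4) = 35.
Both groups omitted at once is impossible, so 715 − 50 = 665.

665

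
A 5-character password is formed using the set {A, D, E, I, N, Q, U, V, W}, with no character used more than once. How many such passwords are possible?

15120

Choose and order 5 of the 9 symbols: the first character has 9 options, the next 8, and so on down to 5.
9 × 8 × 7 × 6 × 5 = 15120.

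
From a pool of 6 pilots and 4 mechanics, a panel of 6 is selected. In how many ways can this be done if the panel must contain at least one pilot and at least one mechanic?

Unrestricted: C(10,6) = 210 ways to pick any 6 of the 10.
Subtract selections that omit an entire group: no pilots → C(4,6) = 0; no mechanics → C(6,6) = 1.
Both groups omitted at once is impossible, so 210 − 1 = 209.

209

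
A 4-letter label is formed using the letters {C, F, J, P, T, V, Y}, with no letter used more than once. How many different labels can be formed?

840

This is a permutation of 4 out of 7: P(7,4) = 7!/3!.
7 × 6 × 5 × 4 = 840.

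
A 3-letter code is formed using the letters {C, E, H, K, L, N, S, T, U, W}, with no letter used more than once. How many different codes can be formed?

Choose and order 3 of the 10 symbols: the first letter has 10 options, the next 9, then 8.
That product is 10 × 9 × 8 = 720.

720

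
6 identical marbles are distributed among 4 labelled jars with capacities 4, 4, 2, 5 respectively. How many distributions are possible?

By stars and bars, unrestricted non-negative solutions to x_1+…+x_4 = 6 number C(6+3,3) = 84.
Subtract solutions that violate a single cap (substitute x_i' = x_i − (cap_i+1)): x_1 ≥ 5 gives C(4,3) = 4; x_2 ≥ 5 gives C(4,3) = 4; x_3 ≥ 3 gives C(6,3) = 20; x_4 ≥ 6 gives C(3,3) = 1. Together 29.
No two caps can be exceeded simultaneously, so the pair terms are all 0.
By inclusion–exclusion the count is 84 − 29 + 0 = 55.

55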